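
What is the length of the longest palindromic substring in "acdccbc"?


Input: "acdccbc"
Checking substrings for palindromes:
  [1:4] "cdc" (len 3) => palindrome
  [4:7] "cbc" (len 3) => palindrome
  [3:5] "cc" (len 2) => palindrome
Longest palindromic substring: "cdc" with length 3

3


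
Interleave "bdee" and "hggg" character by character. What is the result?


Interleaving "bdee" and "hggg":
  Position 0: 'b' from first, 'h' from second => "bh"
  Position 1: 'd' from first, 'g' from second => "dg"
  Position 2: 'e' from first, 'g' from second => "eg"
  Position 3: 'e' from first, 'g' from second => "eg"
Result: bhdgegeg

bhdgegeg


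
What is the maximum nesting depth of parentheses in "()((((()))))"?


Input: "()((((()))))"
Tracking depth:
  Position 0 '(': depth becomes 1
  Position 1 ')': depth becomes 0
  Position 2 '(': depth becomes 1
  Position 3 '(': depth becomes 2
  Position 4 '(': depth becomes 3
  Position 5 '(': depth becomes 4
  Position 6 '(': depth becomes 5
  Position 7 ')': depth becomes 4
  Position 8 ')': depth becomes 3
  Position 9 ')': depth becomes 2
  Position 10 ')': depth becomes 1
  Position 11 ')': depth becomes 0
Maximum depth reached: 5

5


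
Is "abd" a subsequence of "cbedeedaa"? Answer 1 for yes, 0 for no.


Check if "abd" is a subsequence of "cbedeedaa"
Greedy scan:
  Position 0 ('c'): no match needed
  Position 1 ('b'): no match needed
  Position 2 ('e'): no match needed
  Position 3 ('d'): no match needed
  Position 4 ('e'): no match needed
  Position 5 ('e'): no match needed
  Position 6 ('d'): no match needed
  Position 7 ('a'): matches sub[0] = 'a'
  Position 8 ('a'): no match needed
Only matched 1/3 characters => not a subsequence

0


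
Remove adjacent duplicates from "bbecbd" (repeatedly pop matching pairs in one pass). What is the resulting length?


Input: bbecbd
Stack-based adjacent duplicate removal:
  Read 'b': push. Stack: b
  Read 'b': matches stack top 'b' => pop. Stack: (empty)
  Read 'e': push. Stack: e
  Read 'c': push. Stack: ec
  Read 'b': push. Stack: ecb
  Read 'd': push. Stack: ecbd
Final stack: "ecbd" (length 4)

4


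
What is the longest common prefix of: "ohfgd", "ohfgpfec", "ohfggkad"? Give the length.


Words: ohfgd, ohfgpfec, ohfggkad
  Position 0: all 'o' => match
  Position 1: all 'h' => match
  Position 2: all 'f' => match
  Position 3: all 'g' => match
  Position 4: ('d', 'p', 'g') => mismatch, stop
LCP = "ohfg" (length 4)

4


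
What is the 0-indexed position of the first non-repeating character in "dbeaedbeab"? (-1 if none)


Input: dbeaedbeab
Character frequencies:
  'a': 2
  'b': 3
  'd': 2
  'e': 3
Scanning left to right for freq == 1:
  Position 0 ('d'): freq=2, skip
  Position 1 ('b'): freq=3, skip
  Position 2 ('e'): freq=3, skip
  Position 3 ('a'): freq=2, skip
  Position 4 ('e'): freq=3, skip
  Position 5 ('d'): freq=2, skip
  Position 6 ('b'): freq=3, skip
  Position 7 ('e'): freq=3, skip
  Position 8 ('a'): freq=2, skip
  Position 9 ('b'): freq=3, skip
  No unique character found => answer = -1

-1


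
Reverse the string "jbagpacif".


Input: jbagpacif
Reading characters right to left:
  Position 8: 'f'
  Position 7: 'i'
  Position 6: 'c'
  Position 5: 'a'
  Position 4: 'p'
  Position 3: 'g'
  Position 2: 'a'
  Position 1: 'b'
  Position 0: 'j'
Reversed: ficapgabj

ficapgabj


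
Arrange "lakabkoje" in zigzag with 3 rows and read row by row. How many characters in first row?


Zigzag "lakabkoje" into 3 rows:
Placing characters:
  'l' => row 0
  'a' => row 1
  'k' => row 2
  'a' => row 1
  'b' => row 0
  'k' => row 1
  'o' => row 2
  'j' => row 1
  'e' => row 0
Rows:
  Row 0: "lbe"
  Row 1: "aakj"
  Row 2: "ko"
First row length: 3

3


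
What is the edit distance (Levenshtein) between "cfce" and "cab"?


Computing edit distance: "cfce" -> "cab"
DP table:
           c    a    b
      0    1    2    3
  c   1    0    1    2
  f   2    1    1    2
  c   3    2    2    2
  e   4    3    3    3
Edit distance = dp[4][3] = 3

3


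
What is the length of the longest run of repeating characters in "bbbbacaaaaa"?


Input: "bbbbacaaaaa"
Scanning for longest run:
  Position 1 ('b'): continues run of 'b', length=2
  Position 2 ('b'): continues run of 'b', length=3
  Position 3 ('b'): continues run of 'b', length=4
  Position 4 ('a'): new char, reset run to 1
  Position 5 ('c'): new char, reset run to 1
  Position 6 ('a'): new char, reset run to 1
  Position 7 ('a'): continues run of 'a', length=2
  Position 8 ('a'): continues run of 'a', length=3
  Position 9 ('a'): continues run of 'a', length=4
  Position 10 ('a'): continues run of 'a', length=5
Longest run: 'a' with length 5

5


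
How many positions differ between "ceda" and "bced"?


Comparing "ceda" and "bced" position by position:
  Position 0: 'c' vs 'b' => DIFFER
  Position 1: 'e' vs 'c' => DIFFER
  Position 2: 'd' vs 'e' => DIFFER
  Position 3: 'a' vs 'd' => DIFFER
Positions that differ: 4

4


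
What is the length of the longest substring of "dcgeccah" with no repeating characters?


Input: "dcgeccah"
Sliding window (track last position of each char):
  Position 0 ('d'): window [0,0] length 1 -- new best
  Position 1 ('c'): window [0,1] length 2 -- new best
  Position 2 ('g'): window [0,2] length 3 -- new best
  Position 3 ('e'): window [0,3] length 4 -- new best
  Position 4 ('c'): repeat (last at 1), move window start to 2
  Position 4 ('c'): window [2,4] length 3
  Position 5 ('c'): repeat (last at 4), move window start to 5
  Position 5 ('c'): window [5,5] length 1
  Position 6 ('a'): window [5,6] length 2
  Position 7 ('h'): window [5,7] length 3
Longest substring with no repeats: "dcge" with length 4

4


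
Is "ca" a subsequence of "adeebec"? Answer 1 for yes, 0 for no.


Check if "ca" is a subsequence of "adeebec"
Greedy scan:
  Position 0 ('a'): no match needed
  Position 1 ('d'): no match needed
  Position 2 ('e'): no match needed
  Position 3 ('e'): no match needed
  Position 4 ('b'): no match needed
  Position 5 ('e'): no match needed
  Position 6 ('c'): matches sub[0] = 'c'
Only matched 1/2 characters => not a subsequence

0


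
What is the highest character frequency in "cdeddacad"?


Input: cdeddacad
Character counts:
  'a': 2
  'c': 2
  'd': 4
  'e': 1
Maximum frequency: 4

4


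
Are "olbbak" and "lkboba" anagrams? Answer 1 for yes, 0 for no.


Strings: "olbbak", "lkboba"
Sorted first:  abbklo
Sorted second: abbklo
Sorted forms match => anagrams

1


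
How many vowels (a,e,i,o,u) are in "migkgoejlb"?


Input: migkgoejlb
Checking each character:
  'm' at position 0: consonant
  'i' at position 1: vowel (running total: 1)
  'g' at position 2: consonant
  'k' at position 3: consonant
  'g' at position 4: consonant
  'o' at position 5: vowel (running total: 2)
  'e' at position 6: vowel (running total: 3)
  'j' at position 7: consonant
  'l' at position 8: consonant
  'b' at position 9: consonant
Total vowels: 3

3


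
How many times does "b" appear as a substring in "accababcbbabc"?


Searching for "b" in "accababcbbabc"
Scanning each position:
  Position 0: "a" => no
  Position 1: "c" => no
  Position 2: "c" => no
  Position 3: "a" => no
  Position 4: "b" => MATCH
  Position 5: "a" => no
  Position 6: "b" => MATCH
  Position 7: "c" => no
  Position 8: "b" => MATCH
  Position 9: "b" => MATCH
  Position 10: "a" => no
  Position 11: "b" => MATCH
  Position 12: "c" => no
Total occurrences: 5

5


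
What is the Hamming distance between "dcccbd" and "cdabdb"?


Comparing "dcccbd" and "cdabdb" position by position:
  Position 0: 'd' vs 'c' => differ
  Position 1: 'c' vs 'd' => differ
  Position 2: 'c' vs 'a' => differ
  Position 3: 'c' vs 'b' => differ
  Position 4: 'b' vs 'd' => differ
  Position 5: 'd' vs 'b' => differ
Total differences (Hamming distance): 6

6


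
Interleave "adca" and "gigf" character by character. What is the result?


Interleaving "adca" and "gigf":
  Position 0: 'a' from first, 'g' from second => "ag"
  Position 1: 'd' from first, 'i' from second => "di"
  Position 2: 'c' from first, 'g' from second => "cg"
  Position 3: 'a' from first, 'f' from second => "af"
Result: agdicgaf

agdicgaf


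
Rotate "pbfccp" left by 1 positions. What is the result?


Input: "pbfccp", rotate left by 1
First 1 characters: "p"
Remaining characters: "bfccp"
Concatenate remaining + first: "bfccp" + "p" = "bfccpp"

bfccpp


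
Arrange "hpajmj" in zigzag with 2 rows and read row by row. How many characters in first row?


Zigzag "hpajmj" into 2 rows:
Placing characters:
  'h' => row 0
  'p' => row 1
  'a' => row 0
  'j' => row 1
  'm' => row 0
  'j' => row 1
Rows:
  Row 0: "ham"
  Row 1: "pjj"
First row length: 3

3


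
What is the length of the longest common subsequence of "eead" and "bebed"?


LCS of "eead" and "bebed"
DP table:
           b    e    b    e    d
      0    0    0    0    0    0
  e   0    0    1    1    1    1
  e   0    0    1    1    2    2
  a   0    0    1    1    2    2
  d   0    0    1    1    2    3
LCS length = dp[4][5] = 3

3


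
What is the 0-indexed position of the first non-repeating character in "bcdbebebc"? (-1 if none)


Input: bcdbebebc
Character frequencies:
  'b': 4
  'c': 2
  'd': 1
  'e': 2
Scanning left to right for freq == 1:
  Position 0 ('b'): freq=4, skip
  Position 1 ('c'): freq=2, skip
  Position 2 ('d'): unique! => answer = 2

2


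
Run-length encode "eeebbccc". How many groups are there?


Input: eeebbccc
Scanning for consecutive runs:
  Group 1: 'e' x 3 (positions 0-2)
  Group 2: 'b' x 2 (positions 3-4)
  Group 3: 'c' x 3 (positions 5-7)
Total groups: 3

3


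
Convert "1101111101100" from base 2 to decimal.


Input: "1101111101100" in base 2
Positional expansion:
  Digit '1' (value 1) x 2^12 = 4096
  Digit '1' (value 1) x 2^11 = 2048
  Digit '0' (value 0) x 2^10 = 0
  Digit '1' (value 1) x 2^9 = 512
  Digit '1' (value 1) x 2^8 = 256
  Digit '1' (value 1) x 2^7 = 128
  Digit '1' (value 1) x 2^6 = 64
  Digit '1' (value 1) x 2^5 = 32
  Digit '0' (value 0) x 2^4 = 0
  Digit '1' (value 1) x 2^3 = 8
  Digit '1' (value 1) x 2^2 = 4
  Digit '0' (value 0) x 2^1 = 0
  Digit '0' (value 0) x 2^0 = 0
Sum = 7148

7148


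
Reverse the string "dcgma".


Input: dcgma
Reading characters right to left:
  Position 4: 'a'
  Position 3: 'm'
  Position 2: 'g'
  Position 1: 'c'
  Position 0: 'd'
Reversed: amgcd

amgcd


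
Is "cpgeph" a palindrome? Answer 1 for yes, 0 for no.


Input: cpgeph
Reversed: hpegpc
  Compare pos 0 ('c') with pos 5 ('h'): MISMATCH
  Compare pos 1 ('p') with pos 4 ('p'): match
  Compare pos 2 ('g') with pos 3 ('e'): MISMATCH
Result: not a palindrome

0


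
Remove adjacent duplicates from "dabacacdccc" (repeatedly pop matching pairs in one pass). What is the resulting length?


Input: dabacacdccc
Stack-based adjacent duplicate removal:
  Read 'd': push. Stack: d
  Read 'a': push. Stack: da
  Read 'b': push. Stack: dab
  Read 'a': push. Stack: daba
  Read 'c': push. Stack: dabac
  Read 'a': push. Stack: dabaca
  Read 'c': push. Stack: dabacac
  Read 'd': push. Stack: dabacacd
  Read 'c': push. Stack: dabacacdc
  Read 'c': matches stack top 'c' => pop. Stack: dabacacd
  Read 'c': push. Stack: dabacacdc
Final stack: "dabacacdc" (length 9)

9


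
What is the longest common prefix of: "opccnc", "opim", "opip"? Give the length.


Words: opccnc, opim, opip
  Position 0: all 'o' => match
  Position 1: all 'p' => match
  Position 2: ('c', 'i', 'i') => mismatch, stop
LCP = "op" (length 2)

2


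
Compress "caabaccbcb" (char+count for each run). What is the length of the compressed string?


Input: caabaccbcb
Runs:
  'c' x 1 => "c1"
  'a' x 2 => "a2"
  'b' x 1 => "b1"
  'a' x 1 => "a1"
  'c' x 2 => "c2"
  'b' x 1 => "b1"
  'c' x 1 => "c1"
  'b' x 1 => "b1"
Compressed: "c1a2b1a1c2b1c1b1"
Compressed length: 16

16


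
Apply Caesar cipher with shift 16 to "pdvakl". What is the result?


Caesar cipher: shift "pdvakl" by 16
  'p' (pos 15) + 16 = pos 5 = 'f'
  'd' (pos 3) + 16 = pos 19 = 't'
  'v' (pos 21) + 16 = pos 11 = 'l'
  'a' (pos 0) + 16 = pos 16 = 'q'
  'k' (pos 10) + 16 = pos 0 = 'a'
  'l' (pos 11) + 16 = pos 1 = 'b'
Result: ftlqab

ftlqab


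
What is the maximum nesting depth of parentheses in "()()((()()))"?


Input: "()()((()()))"
Tracking depth:
  Position 0 '(': depth becomes 1
  Position 1 ')': depth becomes 0
  Position 2 '(': depth becomes 1
  Position 3 ')': depth becomes 0
  Position 4 '(': depth becomes 1
  Position 5 '(': depth becomes 2
  Position 6 '(': depth becomes 3
  Position 7 ')': depth becomes 2
  Position 8 '(': depth becomes 3
  Position 9 ')': depth becomes 2
  Position 10 ')': depth becomes 1
  Position 11 ')': depth becomes 0
Maximum depth reached: 3

3


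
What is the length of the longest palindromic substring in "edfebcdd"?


Input: "edfebcdd"
Checking substrings for palindromes:
  [6:8] "dd" (len 2) => palindrome
Longest palindromic substring: "dd" with length 2

2


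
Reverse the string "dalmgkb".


Input: dalmgkb
Reading characters right to left:
  Position 6: 'b'
  Position 5: 'k'
  Position 4: 'g'
  Position 3: 'm'
  Position 2: 'l'
  Position 1: 'a'
  Position 0: 'd'
Reversed: bkgmlad

bkgmlad


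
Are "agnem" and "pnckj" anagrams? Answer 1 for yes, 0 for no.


Strings: "agnem", "pnckj"
Sorted first:  aegmn
Sorted second: cjknp
Differ at position 0: 'a' vs 'c' => not anagrams

0


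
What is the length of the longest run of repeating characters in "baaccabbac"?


Input: "baaccabbac"
Scanning for longest run:
  Position 1 ('a'): new char, reset run to 1
  Position 2 ('a'): continues run of 'a', length=2
  Position 3 ('c'): new char, reset run to 1
  Position 4 ('c'): continues run of 'c', length=2
  Position 5 ('a'): new char, reset run to 1
  Position 6 ('b'): new char, reset run to 1
  Position 7 ('b'): continues run of 'b', length=2
  Position 8 ('a'): new char, reset run to 1
  Position 9 ('c'): new char, reset run to 1
Longest run: 'a' with length 2

2


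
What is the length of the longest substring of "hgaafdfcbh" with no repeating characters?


Input: "hgaafdfcbh"
Sliding window (track last position of each char):
  Position 0 ('h'): window [0,0] length 1 -- new best
  Position 1 ('g'): window [0,1] length 2 -- new best
  Position 2 ('a'): window [0,2] length 3 -- new best
  Position 3 ('a'): repeat (last at 2), move window start to 3
  Position 3 ('a'): window [3,3] length 1
  Position 4 ('f'): window [3,4] length 2
  Position 5 ('d'): window [3,5] length 3
  Position 6 ('f'): repeat (last at 4), move window start to 5
  Position 6 ('f'): window [5,6] length 2
  Position 7 ('c'): window [5,7] length 3
  Position 8 ('b'): window [5,8] length 4 -- new best
  Position 9 ('h'): window [5,9] length 5 -- new best
Longest substring with no repeats: "dfcbh" with length 5

5


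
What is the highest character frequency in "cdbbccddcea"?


Input: cdbbccddcea
Character counts:
  'a': 1
  'b': 2
  'c': 4
  'd': 3
  'e': 1
Maximum frequency: 4

4


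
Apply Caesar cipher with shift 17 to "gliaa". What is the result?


Caesar cipher: shift "gliaa" by 17
  'g' (pos 6) + 17 = pos 23 = 'x'
  'l' (pos 11) + 17 = pos 2 = 'c'
  'i' (pos 8) + 17 = pos 25 = 'z'
  'a' (pos 0) + 17 = pos 17 = 'r'
  'a' (pos 0) + 17 = pos 17 = 'r'
Result: xczrr

xczrr


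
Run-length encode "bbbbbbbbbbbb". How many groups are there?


Input: bbbbbbbbbbbb
Scanning for consecutive runs:
  Group 1: 'b' x 12 (positions 0-11)
Total groups: 1

1


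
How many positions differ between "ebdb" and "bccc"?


Comparing "ebdb" and "bccc" position by position:
  Position 0: 'e' vs 'b' => DIFFER
  Position 1: 'b' vs 'c' => DIFFER
  Position 2: 'd' vs 'c' => DIFFER
  Position 3: 'b' vs 'c' => DIFFER
Positions that differ: 4

4


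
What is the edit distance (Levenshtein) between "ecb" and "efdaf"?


Computing edit distance: "ecb" -> "efdaf"
DP table:
           e    f    d    a    f
      0    1    2    3    4    5
  e   1    0    1    2    3    4
  c   2    1    1    2    3    4
  b   3    2    2    2    3    4
Edit distance = dp[3][5] = 4

4


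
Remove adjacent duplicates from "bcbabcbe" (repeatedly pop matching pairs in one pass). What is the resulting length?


Input: bcbabcbe
Stack-based adjacent duplicate removal:
  Read 'b': push. Stack: b
  Read 'c': push. Stack: bc
  Read 'b': push. Stack: bcb
  Read 'a': push. Stack: bcba
  Read 'b': push. Stack: bcbab
  Read 'c': push. Stack: bcbabc
  Read 'b': push. Stack: bcbabcb
  Read 'e': push. Stack: bcbabcbe
Final stack: "bcbabcbe" (length 8)

8


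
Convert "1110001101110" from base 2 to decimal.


Input: "1110001101110" in base 2
Positional expansion:
  Digit '1' (value 1) x 2^12 = 4096
  Digit '1' (value 1) x 2^11 = 2048
  Digit '1' (value 1) x 2^10 = 1024
  Digit '0' (value 0) x 2^9 = 0
  Digit '0' (value 0) x 2^8 = 0
  Digit '0' (value 0) x 2^7 = 0
  Digit '1' (value 1) x 2^6 = 64
  Digit '1' (value 1) x 2^5 = 32
  Digit '0' (value 0) x 2^4 = 0
  Digit '1' (value 1) x 2^3 = 8
  Digit '1' (value 1) x 2^2 = 4
  Digit '1' (value 1) x 2^1 = 2
  Digit '0' (value 0) x 2^0 = 0
Sum = 7278

7278


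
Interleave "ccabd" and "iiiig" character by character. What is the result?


Interleaving "ccabd" and "iiiig":
  Position 0: 'c' from first, 'i' from second => "ci"
  Position 1: 'c' from first, 'i' from second => "ci"
  Position 2: 'a' from first, 'i' from second => "ai"
  Position 3: 'b' from first, 'i' from second => "bi"
  Position 4: 'd' from first, 'g' from second => "dg"
Result: ciciaibidg

ciciaibidg


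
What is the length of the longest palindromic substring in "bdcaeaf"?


Input: "bdcaeaf"
Checking substrings for palindromes:
  [3:6] "aea" (len 3) => palindrome
Longest palindromic substring: "aea" with length 3

3


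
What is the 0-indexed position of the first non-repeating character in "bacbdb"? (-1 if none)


Input: bacbdb
Character frequencies:
  'a': 1
  'b': 3
  'c': 1
  'd': 1
Scanning left to right for freq == 1:
  Position 0 ('b'): freq=3, skip
  Position 1 ('a'): unique! => answer = 1

1


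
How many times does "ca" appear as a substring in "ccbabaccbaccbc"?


Searching for "ca" in "ccbabaccbaccbc"
Scanning each position:
  Position 0: "cc" => no
  Position 1: "cb" => no
  Position 2: "ba" => no
  Position 3: "ab" => no
  Position 4: "ba" => no
  Position 5: "ac" => no
  Position 6: "cc" => no
  Position 7: "cb" => no
  Position 8: "ba" => no
  Position 9: "ac" => no
  Position 10: "cc" => no
  Position 11: "cb" => no
  Position 12: "bc" => no
Total occurrences: 0

0


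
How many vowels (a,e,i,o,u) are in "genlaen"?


Input: genlaen
Checking each character:
  'g' at position 0: consonant
  'e' at position 1: vowel (running total: 1)
  'n' at position 2: consonant
  'l' at position 3: consonant
  'a' at position 4: vowel (running total: 2)
  'e' at position 5: vowel (running total: 3)
  'n' at position 6: consonant
Total vowels: 3

3


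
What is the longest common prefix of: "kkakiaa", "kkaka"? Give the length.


Words: kkakiaa, kkaka
  Position 0: all 'k' => match
  Position 1: all 'k' => match
  Position 2: all 'a' => match
  Position 3: all 'k' => match
  Position 4: ('i', 'a') => mismatch, stop
LCP = "kkak" (length 4)

4


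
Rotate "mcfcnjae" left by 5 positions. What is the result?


Input: "mcfcnjae", rotate left by 5
First 5 characters: "mcfcn"
Remaining characters: "jae"
Concatenate remaining + first: "jae" + "mcfcn" = "jaemcfcn"

jaemcfcn


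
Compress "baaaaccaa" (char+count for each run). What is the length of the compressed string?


Input: baaaaccaa
Runs:
  'b' x 1 => "b1"
  'a' x 4 => "a4"
  'c' x 2 => "c2"
  'a' x 2 => "a2"
Compressed: "b1a4c2a2"
Compressed length: 8

8


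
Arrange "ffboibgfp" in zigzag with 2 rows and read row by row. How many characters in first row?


Zigzag "ffboibgfp" into 2 rows:
Placing characters:
  'f' => row 0
  'f' => row 1
  'b' => row 0
  'o' => row 1
  'i' => row 0
  'b' => row 1
  'g' => row 0
  'f' => row 1
  'p' => row 0
Rows:
  Row 0: "fbigp"
  Row 1: "fobf"
First row length: 5

5


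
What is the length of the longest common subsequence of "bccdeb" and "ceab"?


LCS of "bccdeb" and "ceab"
DP table:
           c    e    a    b
      0    0    0    0    0
  b   0    0    0    0    1
  c   0    1    1    1    1
  c   0    1    1    1    1
  d   0    1    1    1    1
  e   0    1    2    2    2
  b   0    1    2    2    3
LCS length = dp[6][4] = 3

3


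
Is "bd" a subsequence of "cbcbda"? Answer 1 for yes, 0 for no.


Check if "bd" is a subsequence of "cbcbda"
Greedy scan:
  Position 0 ('c'): no match needed
  Position 1 ('b'): matches sub[0] = 'b'
  Position 2 ('c'): no match needed
  Position 3 ('b'): no match needed
  Position 4 ('d'): matches sub[1] = 'd'
  Position 5 ('a'): no match needed
All 2 characters matched => is a subsequence

1


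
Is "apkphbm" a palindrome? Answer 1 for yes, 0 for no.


Input: apkphbm
Reversed: mbhpkpa
  Compare pos 0 ('a') with pos 6 ('m'): MISMATCH
  Compare pos 1 ('p') with pos 5 ('b'): MISMATCH
  Compare pos 2 ('k') with pos 4 ('h'): MISMATCH
Result: not a palindrome

0


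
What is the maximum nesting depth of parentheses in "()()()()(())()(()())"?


Input: "()()()()(())()(()())"
Tracking depth:
  Position 0 '(': depth becomes 1
  Position 1 ')': depth becomes 0
  Position 2 '(': depth becomes 1
  Position 3 ')': depth becomes 0
  Position 4 '(': depth becomes 1
  Position 5 ')': depth becomes 0
  Position 6 '(': depth becomes 1
  Position 7 ')': depth becomes 0
  Position 8 '(': depth becomes 1
  Position 9 '(': depth becomes 2
  Position 10 ')': depth becomes 1
  Position 11 ')': depth becomes 0
  Position 12 '(': depth becomes 1
  Position 13 ')': depth becomes 0
  Position 14 '(': depth becomes 1
  Position 15 '(': depth becomes 2
  Position 16 ')': depth becomes 1
  Position 17 '(': depth becomes 2
  Position 18 ')': depth becomes 1
  Position 19 ')': depth becomes 0
Maximum depth reached: 2

2


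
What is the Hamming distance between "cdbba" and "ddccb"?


Comparing "cdbba" and "ddccb" position by position:
  Position 0: 'c' vs 'd' => differ
  Position 1: 'd' vs 'd' => same
  Position 2: 'b' vs 'c' => differ
  Position 3: 'b' vs 'c' => differ
  Position 4: 'a' vs 'b' => differ
Total differences (Hamming distance): 4

4


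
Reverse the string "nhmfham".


Input: nhmfham
Reading characters right to left:
  Position 6: 'm'
  Position 5: 'a'
  Position 4: 'h'
  Position 3: 'f'
  Position 2: 'm'
  Position 1: 'h'
  Position 0: 'n'
Reversed: mahfmhn

mahfmhn


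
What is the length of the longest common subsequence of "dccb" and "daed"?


LCS of "dccb" and "daed"
DP table:
           d    a    e    d
      0    0    0    0    0
  d   0    1    1    1    1
  c   0    1    1    1    1
  c   0    1    1    1    1
  b   0    1    1    1    1
LCS length = dp[4][4] = 1

1


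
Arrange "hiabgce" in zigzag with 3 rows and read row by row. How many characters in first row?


Zigzag "hiabgce" into 3 rows:
Placing characters:
  'h' => row 0
  'i' => row 1
  'a' => row 2
  'b' => row 1
  'g' => row 0
  'c' => row 1
  'e' => row 2
Rows:
  Row 0: "hg"
  Row 1: "ibc"
  Row 2: "ae"
First row length: 2

2


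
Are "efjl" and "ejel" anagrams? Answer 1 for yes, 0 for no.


Strings: "efjl", "ejel"
Sorted first:  efjl
Sorted second: eejl
Differ at position 1: 'f' vs 'e' => not anagrams

0


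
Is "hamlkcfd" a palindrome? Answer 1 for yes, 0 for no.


Input: hamlkcfd
Reversed: dfcklmah
  Compare pos 0 ('h') with pos 7 ('d'): MISMATCH
  Compare pos 1 ('a') with pos 6 ('f'): MISMATCH
  Compare pos 2 ('m') with pos 5 ('c'): MISMATCH
  Compare pos 3 ('l') with pos 4 ('k'): MISMATCH
Result: not a palindrome

0


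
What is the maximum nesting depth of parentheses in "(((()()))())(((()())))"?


Input: "(((()()))())(((()())))"
Tracking depth:
  Position 0 '(': depth becomes 1
  Position 1 '(': depth becomes 2
  Position 2 '(': depth becomes 3
  Position 3 '(': depth becomes 4
  Position 4 ')': depth becomes 3
  Position 5 '(': depth becomes 4
  Position 6 ')': depth becomes 3
  Position 7 ')': depth becomes 2
  Position 8 ')': depth becomes 1
  Position 9 '(': depth becomes 2
  Position 10 ')': depth becomes 1
  Position 11 ')': depth becomes 0
  Position 12 '(': depth becomes 1
  Position 13 '(': depth becomes 2
  Position 14 '(': depth becomes 3
  Position 15 '(': depth becomes 4
  Position 16 ')': depth becomes 3
  Position 17 '(': depth becomes 4
  Position 18 ')': depth becomes 3
  Position 19 ')': depth becomes 2
  Position 20 ')': depth becomes 1
  Position 21 ')': depth becomes 0
Maximum depth reached: 4

4


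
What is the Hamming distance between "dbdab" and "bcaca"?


Comparing "dbdab" and "bcaca" position by position:
  Position 0: 'd' vs 'b' => differ
  Position 1: 'b' vs 'c' => differ
  Position 2: 'd' vs 'a' => differ
  Position 3: 'a' vs 'c' => differ
  Position 4: 'b' vs 'a' => differ
Total differences (Hamming distance): 5

5


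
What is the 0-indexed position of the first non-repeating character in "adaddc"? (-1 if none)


Input: adaddc
Character frequencies:
  'a': 2
  'c': 1
  'd': 3
Scanning left to right for freq == 1:
  Position 0 ('a'): freq=2, skip
  Position 1 ('d'): freq=3, skip
  Position 2 ('a'): freq=2, skip
  Position 3 ('d'): freq=3, skip
  Position 4 ('d'): freq=3, skip
  Position 5 ('c'): unique! => answer = 5

5


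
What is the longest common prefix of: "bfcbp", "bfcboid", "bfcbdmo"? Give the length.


Words: bfcbp, bfcboid, bfcbdmo
  Position 0: all 'b' => match
  Position 1: all 'f' => match
  Position 2: all 'c' => match
  Position 3: all 'b' => match
  Position 4: ('p', 'o', 'd') => mismatch, stop
LCP = "bfcb" (length 4)

4


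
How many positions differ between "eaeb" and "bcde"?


Comparing "eaeb" and "bcde" position by position:
  Position 0: 'e' vs 'b' => DIFFER
  Position 1: 'a' vs 'c' => DIFFER
  Position 2: 'e' vs 'd' => DIFFER
  Position 3: 'b' vs 'e' => DIFFER
Positions that differ: 4

4


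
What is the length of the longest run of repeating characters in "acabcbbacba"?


Input: "acabcbbacba"
Scanning for longest run:
  Position 1 ('c'): new char, reset run to 1
  Position 2 ('a'): new char, reset run to 1
  Position 3 ('b'): new char, reset run to 1
  Position 4 ('c'): new char, reset run to 1
  Position 5 ('b'): new char, reset run to 1
  Position 6 ('b'): continues run of 'b', length=2
  Position 7 ('a'): new char, reset run to 1
  Position 8 ('c'): new char, reset run to 1
  Position 9 ('b'): new char, reset run to 1
  Position 10 ('a'): new char, reset run to 1
Longest run: 'b' with length 2

2


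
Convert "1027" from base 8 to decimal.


Input: "1027" in base 8
Positional expansion:
  Digit '1' (value 1) x 8^3 = 512
  Digit '0' (value 0) x 8^2 = 0
  Digit '2' (value 2) x 8^1 = 16
  Digit '7' (value 7) x 8^0 = 7
Sum = 535

535


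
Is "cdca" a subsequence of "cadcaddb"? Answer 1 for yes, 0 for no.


Check if "cdca" is a subsequence of "cadcaddb"
Greedy scan:
  Position 0 ('c'): matches sub[0] = 'c'
  Position 1 ('a'): no match needed
  Position 2 ('d'): matches sub[1] = 'd'
  Position 3 ('c'): matches sub[2] = 'c'
  Position 4 ('a'): matches sub[3] = 'a'
  Position 5 ('d'): no match needed
  Position 6 ('d'): no match needed
  Position 7 ('b'): no match needed
All 4 characters matched => is a subsequence

1


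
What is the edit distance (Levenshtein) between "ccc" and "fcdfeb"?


Computing edit distance: "ccc" -> "fcdfeb"
DP table:
           f    c    d    f    e    b
      0    1    2    3    4    5    6
  c   1    1    1    2    3    4    5
  c   2    2    1    2    3    4    5
  c   3    3    2    2    3    4    5
Edit distance = dp[3][6] = 5

5


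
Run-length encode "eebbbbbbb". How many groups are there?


Input: eebbbbbbb
Scanning for consecutive runs:
  Group 1: 'e' x 2 (positions 0-1)
  Group 2: 'b' x 7 (positions 2-8)
Total groups: 2

2


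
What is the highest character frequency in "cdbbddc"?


Input: cdbbddc
Character counts:
  'b': 2
  'c': 2
  'd': 3
Maximum frequency: 3

3


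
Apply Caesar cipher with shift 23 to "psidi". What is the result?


Caesar cipher: shift "psidi" by 23
  'p' (pos 15) + 23 = pos 12 = 'm'
  's' (pos 18) + 23 = pos 15 = 'p'
  'i' (pos 8) + 23 = pos 5 = 'f'
  'd' (pos 3) + 23 = pos 0 = 'a'
  'i' (pos 8) + 23 = pos 5 = 'f'
Result: mpfaf

mpfaf


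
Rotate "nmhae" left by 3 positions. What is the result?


Input: "nmhae", rotate left by 3
First 3 characters: "nmh"
Remaining characters: "ae"
Concatenate remaining + first: "ae" + "nmh" = "aenmh"

aenmh


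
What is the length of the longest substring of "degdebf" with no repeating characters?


Input: "degdebf"
Sliding window (track last position of each char):
  Position 0 ('d'): window [0,0] length 1 -- new best
  Position 1 ('e'): window [0,1] length 2 -- new best
  Position 2 ('g'): window [0,2] length 3 -- new best
  Position 3 ('d'): repeat (last at 0), move window start to 1
  Position 3 ('d'): window [1,3] length 3
  Position 4 ('e'): repeat (last at 1), move window start to 2
  Position 4 ('e'): window [2,4] length 3
  Position 5 ('b'): window [2,5] length 4 -- new best
  Position 6 ('f'): window [2,6] length 5 -- new best
Longest substring with no repeats: "gdebf" with length 5

5


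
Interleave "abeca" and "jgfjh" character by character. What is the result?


Interleaving "abeca" and "jgfjh":
  Position 0: 'a' from first, 'j' from second => "aj"
  Position 1: 'b' from first, 'g' from second => "bg"
  Position 2: 'e' from first, 'f' from second => "ef"
  Position 3: 'c' from first, 'j' from second => "cj"
  Position 4: 'a' from first, 'h' from second => "ah"
Result: ajbgefcjah

ajbgefcjah


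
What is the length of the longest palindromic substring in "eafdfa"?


Input: "eafdfa"
Checking substrings for palindromes:
  [1:6] "afdfa" (len 5) => palindrome
  [2:5] "fdf" (len 3) => palindrome
Longest palindromic substring: "afdfa" with length 5

5


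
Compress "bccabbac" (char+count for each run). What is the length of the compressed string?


Input: bccabbac
Runs:
  'b' x 1 => "b1"
  'c' x 2 => "c2"
  'a' x 1 => "a1"
  'b' x 2 => "b2"
  'a' x 1 => "a1"
  'c' x 1 => "c1"
Compressed: "b1c2a1b2a1c1"
Compressed length: 12

12


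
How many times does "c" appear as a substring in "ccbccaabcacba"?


Searching for "c" in "ccbccaabcacba"
Scanning each position:
  Position 0: "c" => MATCH
  Position 1: "c" => MATCH
  Position 2: "b" => no
  Position 3: "c" => MATCH
  Position 4: "c" => MATCH
  Position 5: "a" => no
  Position 6: "a" => no
  Position 7: "b" => no
  Position 8: "c" => MATCH
  Position 9: "a" => no
  Position 10: "c" => MATCH
  Position 11: "b" => no
  Position 12: "a" => no
Total occurrences: 6

6


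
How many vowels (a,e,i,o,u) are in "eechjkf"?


Input: eechjkf
Checking each character:
  'e' at position 0: vowel (running total: 1)
  'e' at position 1: vowel (running total: 2)
  'c' at position 2: consonant
  'h' at position 3: consonant
  'j' at position 4: consonant
  'k' at position 5: consonant
  'f' at position 6: consonant
Total vowels: 2

2


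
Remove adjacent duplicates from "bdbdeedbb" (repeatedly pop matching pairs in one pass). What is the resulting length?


Input: bdbdeedbb
Stack-based adjacent duplicate removal:
  Read 'b': push. Stack: b
  Read 'd': push. Stack: bd
  Read 'b': push. Stack: bdb
  Read 'd': push. Stack: bdbd
  Read 'e': push. Stack: bdbde
  Read 'e': matches stack top 'e' => pop. Stack: bdbd
  Read 'd': matches stack top 'd' => pop. Stack: bdb
  Read 'b': matches stack top 'b' => pop. Stack: bd
  Read 'b': push. Stack: bdb
Final stack: "bdb" (length 3)

3


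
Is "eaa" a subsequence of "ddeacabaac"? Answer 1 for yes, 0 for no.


Check if "eaa" is a subsequence of "ddeacabaac"
Greedy scan:
  Position 0 ('d'): no match needed
  Position 1 ('d'): no match needed
  Position 2 ('e'): matches sub[0] = 'e'
  Position 3 ('a'): matches sub[1] = 'a'
  Position 4 ('c'): no match needed
  Position 5 ('a'): matches sub[2] = 'a'
  Position 6 ('b'): no match needed
  Position 7 ('a'): no match needed
  Position 8 ('a'): no match needed
  Position 9 ('c'): no match needed
All 3 characters matched => is a subsequence

1


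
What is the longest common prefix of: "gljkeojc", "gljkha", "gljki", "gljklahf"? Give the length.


Words: gljkeojc, gljkha, gljki, gljklahf
  Position 0: all 'g' => match
  Position 1: all 'l' => match
  Position 2: all 'j' => match
  Position 3: all 'k' => match
  Position 4: ('e', 'h', 'i', 'l') => mismatch, stop
LCP = "gljk" (length 4)

4


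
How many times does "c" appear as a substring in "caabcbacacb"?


Searching for "c" in "caabcbacacb"
Scanning each position:
  Position 0: "c" => MATCH
  Position 1: "a" => no
  Position 2: "a" => no
  Position 3: "b" => no
  Position 4: "c" => MATCH
  Position 5: "b" => no
  Position 6: "a" => no
  Position 7: "c" => MATCH
  Position 8: "a" => no
  Position 9: "c" => MATCH
  Position 10: "b" => no
Total occurrences: 4

4


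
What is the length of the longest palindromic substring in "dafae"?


Input: "dafae"
Checking substrings for palindromes:
  [1:4] "afa" (len 3) => palindrome
Longest palindromic substring: "afa" with length 3

3


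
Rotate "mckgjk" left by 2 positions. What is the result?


Input: "mckgjk", rotate left by 2
First 2 characters: "mc"
Remaining characters: "kgjk"
Concatenate remaining + first: "kgjk" + "mc" = "kgjkmc"

kgjkmc


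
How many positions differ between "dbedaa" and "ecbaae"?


Comparing "dbedaa" and "ecbaae" position by position:
  Position 0: 'd' vs 'e' => DIFFER
  Position 1: 'b' vs 'c' => DIFFER
  Position 2: 'e' vs 'b' => DIFFER
  Position 3: 'd' vs 'a' => DIFFER
  Position 4: 'a' vs 'a' => same
  Position 5: 'a' vs 'e' => DIFFER
Positions that differ: 5

5


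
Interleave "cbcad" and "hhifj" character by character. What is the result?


Interleaving "cbcad" and "hhifj":
  Position 0: 'c' from first, 'h' from second => "ch"
  Position 1: 'b' from first, 'h' from second => "bh"
  Position 2: 'c' from first, 'i' from second => "ci"
  Position 3: 'a' from first, 'f' from second => "af"
  Position 4: 'd' from first, 'j' from second => "dj"
Result: chbhciafdj

chbhciafdj


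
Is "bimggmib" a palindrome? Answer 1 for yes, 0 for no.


Input: bimggmib
Reversed: bimggmib
  Compare pos 0 ('b') with pos 7 ('b'): match
  Compare pos 1 ('i') with pos 6 ('i'): match
  Compare pos 2 ('m') with pos 5 ('m'): match
  Compare pos 3 ('g') with pos 4 ('g'): match
Result: palindrome

1


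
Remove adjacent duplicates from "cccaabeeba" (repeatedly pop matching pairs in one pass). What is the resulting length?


Input: cccaabeeba
Stack-based adjacent duplicate removal:
  Read 'c': push. Stack: c
  Read 'c': matches stack top 'c' => pop. Stack: (empty)
  Read 'c': push. Stack: c
  Read 'a': push. Stack: ca
  Read 'a': matches stack top 'a' => pop. Stack: c
  Read 'b': push. Stack: cb
  Read 'e': push. Stack: cbe
  Read 'e': matches stack top 'e' => pop. Stack: cb
  Read 'b': matches stack top 'b' => pop. Stack: c
  Read 'a': push. Stack: ca
Final stack: "ca" (length 2)

2


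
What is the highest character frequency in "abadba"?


Input: abadba
Character counts:
  'a': 3
  'b': 2
  'd': 1
Maximum frequency: 3

3


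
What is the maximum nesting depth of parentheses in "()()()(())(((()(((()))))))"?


Input: "()()()(())(((()(((()))))))"
Tracking depth:
  Position 0 '(': depth becomes 1
  Position 1 ')': depth becomes 0
  Position 2 '(': depth becomes 1
  Position 3 ')': depth becomes 0
  Position 4 '(': depth becomes 1
  Position 5 ')': depth becomes 0
  Position 6 '(': depth becomes 1
  Position 7 '(': depth becomes 2
  Position 8 ')': depth becomes 1
  Position 9 ')': depth becomes 0
  Position 10 '(': depth becomes 1
  Position 11 '(': depth becomes 2
  Position 12 '(': depth becomes 3
  Position 13 '(': depth becomes 4
  Position 14 ')': depth becomes 3
  Position 15 '(': depth becomes 4
  Position 16 '(': depth becomes 5
  Position 17 '(': depth becomes 6
  Position 18 '(': depth becomes 7
  Position 19 ')': depth becomes 6
  Position 20 ')': depth becomes 5
  Position 21 ')': depth becomes 4
  Position 22 ')': depth becomes 3
  Position 23 ')': depth becomes 2
  Position 24 ')': depth becomes 1
  Position 25 ')': depth becomes 0
Maximum depth reached: 7

7


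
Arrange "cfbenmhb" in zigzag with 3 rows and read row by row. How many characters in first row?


Zigzag "cfbenmhb" into 3 rows:
Placing characters:
  'c' => row 0
  'f' => row 1
  'b' => row 2
  'e' => row 1
  'n' => row 0
  'm' => row 1
  'h' => row 2
  'b' => row 1
Rows:
  Row 0: "cn"
  Row 1: "femb"
  Row 2: "bh"
First row length: 2

2


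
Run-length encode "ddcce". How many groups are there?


Input: ddcce
Scanning for consecutive runs:
  Group 1: 'd' x 2 (positions 0-1)
  Group 2: 'c' x 2 (positions 2-3)
  Group 3: 'e' x 1 (positions 4-4)
Total groups: 3

3


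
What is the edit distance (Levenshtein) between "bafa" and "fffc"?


Computing edit distance: "bafa" -> "fffc"
DP table:
           f    f    f    c
      0    1    2    3    4
  b   1    1    2    3    4
  a   2    2    2    3    4
  f   3    2    2    2    3
  a   4    3    3    3    3
Edit distance = dp[4][4] = 3

3


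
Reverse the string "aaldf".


Input: aaldf
Reading characters right to left:
  Position 4: 'f'
  Position 3: 'd'
  Position 2: 'l'
  Position 1: 'a'
  Position 0: 'a'
Reversed: fdlaa

fdlaa


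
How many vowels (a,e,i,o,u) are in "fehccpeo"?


Input: fehccpeo
Checking each character:
  'f' at position 0: consonant
  'e' at position 1: vowel (running total: 1)
  'h' at position 2: consonant
  'c' at position 3: consonant
  'c' at position 4: consonant
  'p' at position 5: consonant
  'e' at position 6: vowel (running total: 2)
  'o' at position 7: vowel (running total: 3)
Total vowels: 3

3


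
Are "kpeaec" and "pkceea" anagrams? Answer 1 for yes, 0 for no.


Strings: "kpeaec", "pkceea"
Sorted first:  aceekp
Sorted second: aceekp
Sorted forms match => anagrams

1


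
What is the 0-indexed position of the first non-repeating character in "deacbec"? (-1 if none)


Input: deacbec
Character frequencies:
  'a': 1
  'b': 1
  'c': 2
  'd': 1
  'e': 2
Scanning left to right for freq == 1:
  Position 0 ('d'): unique! => answer = 0

0


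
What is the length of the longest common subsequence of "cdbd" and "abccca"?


LCS of "cdbd" and "abccca"
DP table:
           a    b    c    c    c    a
      0    0    0    0    0    0    0
  c   0    0    0    1    1    1    1
  d   0    0    0    1    1    1    1
  b   0    0    1    1    1    1    1
  d   0    0    1    1    1    1    1
LCS length = dp[4][6] = 1

1


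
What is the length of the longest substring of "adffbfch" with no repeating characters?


Input: "adffbfch"
Sliding window (track last position of each char):
  Position 0 ('a'): window [0,0] length 1 -- new best
  Position 1 ('d'): window [0,1] length 2 -- new best
  Position 2 ('f'): window [0,2] length 3 -- new best
  Position 3 ('f'): repeat (last at 2), move window start to 3
  Position 3 ('f'): window [3,3] length 1
  Position 4 ('b'): window [3,4] length 2
  Position 5 ('f'): repeat (last at 3), move window start to 4
  Position 5 ('f'): window [4,5] length 2
  Position 6 ('c'): window [4,6] length 3
  Position 7 ('h'): window [4,7] length 4 -- new best
Longest substring with no repeats: "bfch" with length 4

4


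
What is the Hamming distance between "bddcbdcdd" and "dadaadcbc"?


Comparing "bddcbdcdd" and "dadaadcbc" position by position:
  Position 0: 'b' vs 'd' => differ
  Position 1: 'd' vs 'a' => differ
  Position 2: 'd' vs 'd' => same
  Position 3: 'c' vs 'a' => differ
  Position 4: 'b' vs 'a' => differ
  Position 5: 'd' vs 'd' => same
  Position 6: 'c' vs 'c' => same
  Position 7: 'd' vs 'b' => differ
  Position 8: 'd' vs 'c' => differ
Total differences (Hamming distance): 6

6


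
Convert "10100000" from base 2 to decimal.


Input: "10100000" in base 2
Positional expansion:
  Digit '1' (value 1) x 2^7 = 128
  Digit '0' (value 0) x 2^6 = 0
  Digit '1' (value 1) x 2^5 = 32
  Digit '0' (value 0) x 2^4 = 0
  Digit '0' (value 0) x 2^3 = 0
  Digit '0' (value 0) x 2^2 = 0
  Digit '0' (value 0) x 2^1 = 0
  Digit '0' (value 0) x 2^0 = 0
Sum = 160

160
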